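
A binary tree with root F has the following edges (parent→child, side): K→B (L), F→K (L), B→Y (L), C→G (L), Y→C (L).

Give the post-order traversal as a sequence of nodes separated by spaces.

G C Y B K F

Post-order visits the left subtree, then the right subtree, then the node.
At F: go left to K.
  At K: go left to B.
    At B: go left to Y.
      At Y: go left to C.
        At C: go left to G.
          G is a leaf — visit G.
        At C: no right child.
        Visit C.
      At Y: no right child.
      Visit Y.
    At B: no right child.
    Visit B.
  At K: no right child.
  Visit K.
At F: no right child.
Visit F.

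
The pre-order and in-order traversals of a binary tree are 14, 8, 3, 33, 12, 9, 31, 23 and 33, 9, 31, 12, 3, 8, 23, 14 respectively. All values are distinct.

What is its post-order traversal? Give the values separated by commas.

31, 9, 12, 33, 3, 23, 8, 14

The first element of pre-order is the root; it splits in-order into left and right subtrees.
Root 14: left subtree has 7 nodes {33, 9, 31, 12, 3, 8, 23}, right has 0 { }.
  Root 8: left subtree has 5 nodes {33, 9, 31, 12, 3}, right has 1 {23}.
    Root 3: left subtree has 4 nodes {33, 9, 31, 12}, right has 0 { }.
      Root 33: left subtree has 0 nodes { }, right has 3 {9, 31, 12}.
        Root 12: left subtree has 2 nodes {9, 31}, right has 0 { }.
          Root 9: left subtree has 0 nodes { }, right has 1 {31}.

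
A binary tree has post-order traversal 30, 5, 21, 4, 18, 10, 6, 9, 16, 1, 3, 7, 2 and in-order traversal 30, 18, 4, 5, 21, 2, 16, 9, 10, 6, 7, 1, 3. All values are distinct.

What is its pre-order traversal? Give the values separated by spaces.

The last element of post-order is the root; it splits in-order into left and right subtrees.
Root 2: left subtree has 5 nodes {30, 18, 4, 5, 21}, right has 7 {16, 9, 10, 6, 7, 1, 3}.
  Root 18: left subtree has 1 node {30}, right has 3 {4, 5, 21}.
    Root 4: left subtree has 0 nodes { }, right has 2 {5, 21}.
      Root 21: left subtree has 1 node {5}, right has 0 { }.
  Root 7: left subtree has 4 nodes {16, 9, 10, 6}, right has 2 {1, 3}.
    Root 16: left subtree has 0 nodes { }, right has 3 {9, 10, 6}.
      Root 9: left subtree has 0 nodes { }, right has 2 {10, 6}.
        Root 6: left subtree has 1 node {10}, right has 0 { }.
    Root 3: left subtree has 1 node {1}, right has 0 { }.

2 18 30 4 21 5 7 16 9 6 10 3 1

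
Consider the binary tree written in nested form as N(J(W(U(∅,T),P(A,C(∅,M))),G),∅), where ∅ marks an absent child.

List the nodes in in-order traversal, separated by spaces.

In-order visits the left subtree, then the node, then the right subtree.
At N: go left to J.
  At J: go left to W.
    At W: go left to U.
      At U: no left child.
      Visit U.
      At U: go right to T.
        T is a leaf — visit T.
    Visit W.
    At W: go right to P.
      At P: go left to A.
        A is a leaf — visit A.
      Visit P.
      At P: go right to C.
        At C: no left child.
        Visit C.
        At C: go right to M.
          M is a leaf — visit M.
  Visit J.
  At J: go right to G.
    G is a leaf — visit G.
Visit N.
At N: no right child.

U T W A P C M J G N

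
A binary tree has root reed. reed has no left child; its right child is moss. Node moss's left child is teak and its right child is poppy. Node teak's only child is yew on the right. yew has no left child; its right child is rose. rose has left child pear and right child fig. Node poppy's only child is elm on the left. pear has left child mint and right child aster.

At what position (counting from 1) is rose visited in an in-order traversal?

7

In-order visits the left subtree, then the node, then the right subtree.
At reed: no left child.
Visit reed.
At reed: go right to moss.
  At moss: go left to teak.
    At teak: no left child.
    Visit teak.
    At teak: go right to yew.
      At yew: no left child.
      Visit yew.
      At yew: go right to rose.
        At rose: go left to pear.
          At pear: go left to mint.
            mint is a leaf — visit mint.
          Visit pear.
          At pear: go right to aster.
            aster is a leaf — visit aster.
        Visit rose.
        At rose: go right to fig.
          fig is a leaf — visit fig.
  Visit moss.
  At moss: go right to poppy.
    At poppy: go left to elm.
      elm is a leaf — visit elm.
    Visit poppy.
    At poppy: no right child.
Full in-order sequence: reed, teak, yew, mint, pear, aster, rose, fig, moss, elm, poppy.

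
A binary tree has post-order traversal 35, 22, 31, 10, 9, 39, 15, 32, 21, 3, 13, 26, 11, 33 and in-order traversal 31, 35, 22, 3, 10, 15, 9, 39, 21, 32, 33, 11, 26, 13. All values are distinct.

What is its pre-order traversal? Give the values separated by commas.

33, 3, 31, 22, 35, 21, 15, 10, 39, 9, 32, 11, 26, 13

The last element of post-order is the root; it splits in-order into left and right subtrees.
Root 33: left subtree has 10 nodes {31, 35, 22, 3, 10, 15, 9, 39, 21, 32}, right has 3 {11, 26, 13}.
  Root 3: left subtree has 3 nodes {31, 35, 22}, right has 6 {10, 15, 9, 39, 21, 32}.
    Root 31: left subtree has 0 nodes { }, right has 2 {35, 22}.
      Root 22: left subtree has 1 node {35}, right has 0 { }.
    Root 21: left subtree has 4 nodes {10, 15, 9, 39}, right has 1 {32}.
      Root 15: left subtree has 1 node {10}, right has 2 {9, 39}.
        Root 39: left subtree has 1 node {9}, right has 0 { }.
  Root 11: left subtree has 0 nodes { }, right has 2 {26, 13}.
    Root 26: left subtree has 0 nodes { }, right has 1 {13}.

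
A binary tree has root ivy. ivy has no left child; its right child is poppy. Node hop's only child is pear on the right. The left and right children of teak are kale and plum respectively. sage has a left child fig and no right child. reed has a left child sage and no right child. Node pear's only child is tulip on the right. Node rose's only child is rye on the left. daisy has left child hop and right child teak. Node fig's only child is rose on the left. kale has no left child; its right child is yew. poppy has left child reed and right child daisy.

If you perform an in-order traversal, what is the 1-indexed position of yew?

13

In-order visits the left subtree, then the node, then the right subtree.
At ivy: no left child.
Visit ivy.
At ivy: go right to poppy.
  At poppy: go left to reed.
    At reed: go left to sage.
      At sage: go left to fig.
        At fig: go left to rose.
          At rose: go left to rye.
            rye is a leaf — visit rye.
          Visit rose.
          At rose: no right child.
        Visit fig.
        At fig: no right child.
      Visit sage.
      At sage: no right child.
    Visit reed.
    At reed: no right child.
  Visit poppy.
  At poppy: go right to daisy.
    At daisy: go left to hop.
      At hop: no left child.
      Visit hop.
      At hop: go right to pear.
        At pear: no left child.
        Visit pear.
        At pear: go right to tulip.
          tulip is a leaf — visit tulip.
    Visit daisy.
    At daisy: go right to teak.
      At teak: go left to kale.
        At kale: no left child.
        Visit kale.
        At kale: go right to yew.
          yew is a leaf — visit yew.
      Visit teak.
      At teak: go right to plum.
        plum is a leaf — visit plum.
Full in-order sequence: ivy, rye, rose, fig, sage, reed, poppy, hop, pear, tulip, daisy, kale, yew, teak, plum.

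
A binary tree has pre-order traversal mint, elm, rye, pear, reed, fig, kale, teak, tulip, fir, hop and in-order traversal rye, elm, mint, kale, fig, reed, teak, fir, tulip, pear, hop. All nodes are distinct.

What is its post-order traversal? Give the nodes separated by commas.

The first element of pre-order is the root; it splits in-order into left and right subtrees.
Root mint: left subtree has 2 nodes {rye, elm}, right has 8 {kale, fig, reed, teak, fir, tulip, pear, hop}.
  Root elm: left subtree has 1 node {rye}, right has 0 { }.
  Root pear: left subtree has 6 nodes {kale, fig, reed, teak, fir, tulip}, right has 1 {hop}.
    Root reed: left subtree has 2 nodes {kale, fig}, right has 3 {teak, fir, tulip}.
      Root fig: left subtree has 1 node {kale}, right has 0 { }.
      Root teak: left subtree has 0 nodes { }, right has 2 {fir, tulip}.
        Root tulip: left subtree has 1 node {fir}, right has 0 { }.

rye, elm, kale, fig, fir, tulip, teak, reed, hop, pear, mint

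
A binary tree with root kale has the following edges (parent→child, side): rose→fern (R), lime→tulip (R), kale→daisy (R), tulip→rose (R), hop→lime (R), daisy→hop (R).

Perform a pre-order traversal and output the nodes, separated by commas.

Pre-order visits the node, then its left subtree, then its right subtree.
Visit kale.
At kale: no left child.
At kale: go right to daisy.
  Visit daisy.
  At daisy: no left child.
  At daisy: go right to hop.
    Visit hop.
    At hop: no left child.
    At hop: go right to lime.
      Visit lime.
      At lime: no left child.
      At lime: go right to tulip.
        Visit tulip.
        At tulip: no left child.
        At tulip: go right to rose.
          Visit rose.
          At rose: no left child.
          At rose: go right to fern.
            fern is a leaf — visit fern.

kale, daisy, hop, lime, tulip, rose, fern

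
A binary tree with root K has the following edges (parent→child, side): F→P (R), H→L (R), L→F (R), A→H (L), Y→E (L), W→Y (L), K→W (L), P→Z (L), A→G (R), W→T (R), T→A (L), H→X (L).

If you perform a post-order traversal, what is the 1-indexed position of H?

Post-order visits the left subtree, then the right subtree, then the node.
At K: go left to W.
  At W: go left to Y.
    At Y: go left to E.
      E is a leaf — visit E.
    At Y: no right child.
    Visit Y.
  At W: go right to T.
    At T: go left to A.
      At A: go left to H.
        At H: go left to X.
          X is a leaf — visit X.
        At H: go right to L.
          At L: no left child.
          At L: go right to F.
            At F: no left child.
            At F: go right to P.
              At P: go left to Z.
                Z is a leaf — visit Z.
              At P: no right child.
              Visit P.
            Visit F.
          Visit L.
        Visit H.
      At A: go right to G.
        G is a leaf — visit G.
      Visit A.
    At T: no right child.
    Visit T.
  Visit W.
At K: no right child.
Visit K.
Full post-order sequence: E, Y, X, Z, P, F, L, H, G, A, T, W, K.

8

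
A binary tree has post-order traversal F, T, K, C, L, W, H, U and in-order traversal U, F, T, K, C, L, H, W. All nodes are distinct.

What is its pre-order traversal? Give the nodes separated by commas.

U, H, L, C, K, T, F, W

The last element of post-order is the root; it splits in-order into left and right subtrees.
Root U: left subtree has 0 nodes { }, right has 7 {F, T, K, C, L, H, W}.
  Root H: left subtree has 5 nodes {F, T, K, C, L}, right has 1 {W}.
    Root L: left subtree has 4 nodes {F, T, K, C}, right has 0 { }.
      Root C: left subtree has 3 nodes {F, T, K}, right has 0 { }.
        Root K: left subtree has 2 nodes {F, T}, right has 0 { }.
          Root T: left subtree has 1 node {F}, right has 0 { }.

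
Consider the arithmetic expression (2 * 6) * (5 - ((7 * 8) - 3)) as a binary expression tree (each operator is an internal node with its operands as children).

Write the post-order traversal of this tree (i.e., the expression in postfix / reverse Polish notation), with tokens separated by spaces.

2 6 * 5 7 8 * 3 - - *

Post-order on an expression tree gives postfix notation: for each operator, emit left operand, right operand, then the operator.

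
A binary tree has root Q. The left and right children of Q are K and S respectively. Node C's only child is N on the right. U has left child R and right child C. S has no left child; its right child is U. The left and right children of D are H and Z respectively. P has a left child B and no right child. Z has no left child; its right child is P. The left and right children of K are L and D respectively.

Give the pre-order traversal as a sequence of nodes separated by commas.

Pre-order visits the node, then its left subtree, then its right subtree.
Visit Q.
At Q: go left to K.
  Visit K.
  At K: go left to L.
    L is a leaf — visit L.
  At K: go right to D.
    Visit D.
    At D: go left to H.
      H is a leaf — visit H.
    At D: go right to Z.
      Visit Z.
      At Z: no left child.
      At Z: go right to P.
        Visit P.
        At P: go left to B.
          B is a leaf — visit B.
        At P: no right child.
At Q: go right to S.
  Visit S.
  At S: no left child.
  At S: go right to U.
    Visit U.
    At U: go left to R.
      R is a leaf — visit R.
    At U: go right to C.
      Visit C.
      At C: no left child.
      At C: go right to N.
        N is a leaf — visit N.

Q, K, L, D, H, Z, P, B, S, U, R, C, N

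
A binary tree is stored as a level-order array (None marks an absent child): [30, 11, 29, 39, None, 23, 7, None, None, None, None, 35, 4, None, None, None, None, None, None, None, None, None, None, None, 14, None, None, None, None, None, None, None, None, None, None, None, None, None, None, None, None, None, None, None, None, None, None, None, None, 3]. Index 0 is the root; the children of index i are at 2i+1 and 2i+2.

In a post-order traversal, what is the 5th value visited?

Post-order visits the left subtree, then the right subtree, then the node.
At 30: go left to 11.
  At 11: go left to 39.
    39 is a leaf — visit 39.
  At 11: no right child.
  Visit 11.
At 30: go right to 29.
  At 29: go left to 23.
    At 23: go left to 35.
      At 35: no left child.
      At 35: go right to 14.
        At 14: go left to 3.
          3 is a leaf — visit 3.
        At 14: no right child.
        Visit 14.
      Visit 35.
    At 23: go right to 4.
      4 is a leaf — visit 4.
    Visit 23.
  At 29: go right to 7.
    7 is a leaf — visit 7.
  Visit 29.
Visit 30.
Full post-order sequence: 39, 11, 3, 14, 35, 4, 23, 7, 29, 30.

35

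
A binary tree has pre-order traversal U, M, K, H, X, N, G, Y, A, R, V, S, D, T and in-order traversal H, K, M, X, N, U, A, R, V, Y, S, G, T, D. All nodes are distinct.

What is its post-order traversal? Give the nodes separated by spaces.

The first element of pre-order is the root; it splits in-order into left and right subtrees.
Root U: left subtree has 5 nodes {H, K, M, X, N}, right has 8 {A, R, V, Y, S, G, T, D}.
  Root M: left subtree has 2 nodes {H, K}, right has 2 {X, N}.
    Root K: left subtree has 1 node {H}, right has 0 { }.
    Root X: left subtree has 0 nodes { }, right has 1 {N}.
  Root G: left subtree has 5 nodes {A, R, V, Y, S}, right has 2 {T, D}.
    Root Y: left subtree has 3 nodes {A, R, V}, right has 1 {S}.
      Root A: left subtree has 0 nodes { }, right has 2 {R, V}.
        Root R: left subtree has 0 nodes { }, right has 1 {V}.
    Root D: left subtree has 1 node {T}, right has 0 { }.

H K N X M V R A S Y T D G U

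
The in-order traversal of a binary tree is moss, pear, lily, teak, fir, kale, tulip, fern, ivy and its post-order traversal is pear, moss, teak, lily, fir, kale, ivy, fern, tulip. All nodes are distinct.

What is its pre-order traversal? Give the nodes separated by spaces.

The last element of post-order is the root; it splits in-order into left and right subtrees.
Root tulip: left subtree has 6 nodes {moss, pear, lily, teak, fir, kale}, right has 2 {fern, ivy}.
  Root kale: left subtree has 5 nodes {moss, pear, lily, teak, fir}, right has 0 { }.
    Root fir: left subtree has 4 nodes {moss, pear, lily, teak}, right has 0 { }.
      Root lily: left subtree has 2 nodes {moss, pear}, right has 1 {teak}.
        Root moss: left subtree has 0 nodes { }, right has 1 {pear}.
  Root fern: left subtree has 0 nodes { }, right has 1 {ivy}.

tulip kale fir lily moss pear teak fern ivy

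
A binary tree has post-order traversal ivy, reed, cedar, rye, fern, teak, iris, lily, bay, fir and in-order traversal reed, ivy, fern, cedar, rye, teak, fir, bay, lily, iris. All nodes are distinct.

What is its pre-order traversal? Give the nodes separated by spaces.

The last element of post-order is the root; it splits in-order into left and right subtrees.
Root fir: left subtree has 6 nodes {reed, ivy, fern, cedar, rye, teak}, right has 3 {bay, lily, iris}.
  Root teak: left subtree has 5 nodes {reed, ivy, fern, cedar, rye}, right has 0 { }.
    Root fern: left subtree has 2 nodes {reed, ivy}, right has 2 {cedar, rye}.
      Root reed: left subtree has 0 nodes { }, right has 1 {ivy}.
      Root rye: left subtree has 1 node {cedar}, right has 0 { }.
  Root bay: left subtree has 0 nodes { }, right has 2 {lily, iris}.
    Root lily: left subtree has 0 nodes { }, right has 1 {iris}.

fir teak fern reed ivy rye cedar bay lily iris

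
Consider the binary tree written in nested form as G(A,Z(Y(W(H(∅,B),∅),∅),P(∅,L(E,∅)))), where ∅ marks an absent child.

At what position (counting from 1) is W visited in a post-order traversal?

4

Post-order visits the left subtree, then the right subtree, then the node.
At G: go left to A.
  A is a leaf — visit A.
At G: go right to Z.
  At Z: go left to Y.
    At Y: go left to W.
      At W: go left to H.
        At H: no left child.
        At H: go right to B.
          B is a leaf — visit B.
        Visit H.
      At W: no right child.
      Visit W.
    At Y: no right child.
    Visit Y.
  At Z: go right to P.
    At P: no left child.
    At P: go right to L.
      At L: go left to E.
        E is a leaf — visit E.
      At L: no right child.
      Visit L.
    Visit P.
  Visit Z.
Visit G.
Full post-order sequence: A, B, H, W, Y, E, L, P, Z, G.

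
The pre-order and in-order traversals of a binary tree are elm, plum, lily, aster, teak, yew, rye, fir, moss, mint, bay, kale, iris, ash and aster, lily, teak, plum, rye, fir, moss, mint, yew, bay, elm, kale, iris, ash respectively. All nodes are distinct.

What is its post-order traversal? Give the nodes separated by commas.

aster, teak, lily, mint, moss, fir, rye, bay, yew, plum, ash, iris, kale, elm

The first element of pre-order is the root; it splits in-order into left and right subtrees.
Root elm: left subtree has 10 nodes {aster, lily, teak, plum, rye, fir, moss, mint, yew, bay}, right has 3 {kale, iris, ash}.
  Root plum: left subtree has 3 nodes {aster, lily, teak}, right has 6 {rye, fir, moss, mint, yew, bay}.
    Root lily: left subtree has 1 node {aster}, right has 1 {teak}.
    Root yew: left subtree has 4 nodes {rye, fir, moss, mint}, right has 1 {bay}.
      Root rye: left subtree has 0 nodes { }, right has 3 {fir, moss, mint}.
        Root fir: left subtree has 0 nodes { }, right has 2 {moss, mint}.
          Root moss: left subtree has 0 nodes { }, right has 1 {mint}.
  Root kale: left subtree has 0 nodes { }, right has 2 {iris, ash}.
    Root iris: left subtree has 0 nodes { }, right has 1 {ash}.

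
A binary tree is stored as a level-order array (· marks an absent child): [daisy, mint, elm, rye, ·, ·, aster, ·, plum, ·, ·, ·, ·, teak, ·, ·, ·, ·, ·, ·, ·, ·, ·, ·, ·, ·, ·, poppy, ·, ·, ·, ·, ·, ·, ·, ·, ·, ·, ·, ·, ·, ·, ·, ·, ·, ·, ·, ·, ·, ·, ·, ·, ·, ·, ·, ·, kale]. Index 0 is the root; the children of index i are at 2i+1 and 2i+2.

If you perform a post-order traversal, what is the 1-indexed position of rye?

2

Post-order visits the left subtree, then the right subtree, then the node.
At daisy: go left to mint.
  At mint: go left to rye.
    At rye: no left child.
    At rye: go right to plum.
      plum is a leaf — visit plum.
    Visit rye.
  At mint: no right child.
  Visit mint.
At daisy: go right to elm.
  At elm: no left child.
  At elm: go right to aster.
    At aster: go left to teak.
      At teak: go left to poppy.
        At poppy: no left child.
        At poppy: go right to kale.
          kale is a leaf — visit kale.
        Visit poppy.
      At teak: no right child.
      Visit teak.
    At aster: no right child.
    Visit aster.
  Visit elm.
Visit daisy.
Full post-order sequence: plum, rye, mint, kale, poppy, teak, aster, elm, daisy.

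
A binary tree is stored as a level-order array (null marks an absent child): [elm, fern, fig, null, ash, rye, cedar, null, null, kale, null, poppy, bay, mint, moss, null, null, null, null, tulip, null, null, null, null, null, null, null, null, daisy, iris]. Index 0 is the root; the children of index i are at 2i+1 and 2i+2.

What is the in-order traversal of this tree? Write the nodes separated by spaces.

fern tulip kale ash elm poppy rye bay fig mint daisy cedar iris moss

In-order visits the left subtree, then the node, then the right subtree.
At elm: go left to fern.
  At fern: no left child.
  Visit fern.
  At fern: go right to ash.
    At ash: go left to kale.
      At kale: go left to tulip.
        tulip is a leaf — visit tulip.
      Visit kale.
      At kale: no right child.
    Visit ash.
    At ash: no right child.
Visit elm.
At elm: go right to fig.
  At fig: go left to rye.
    At rye: go left to poppy.
      poppy is a leaf — visit poppy.
    Visit rye.
    At rye: go right to bay.
      bay is a leaf — visit bay.
  Visit fig.
  At fig: go right to cedar.
    At cedar: go left to mint.
      At mint: no left child.
      Visit mint.
      At mint: go right to daisy.
        daisy is a leaf — visit daisy.
    Visit cedar.
    At cedar: go right to moss.
      At moss: go left to iris.
        iris is a leaf — visit iris.
      Visit moss.
      At moss: no right child.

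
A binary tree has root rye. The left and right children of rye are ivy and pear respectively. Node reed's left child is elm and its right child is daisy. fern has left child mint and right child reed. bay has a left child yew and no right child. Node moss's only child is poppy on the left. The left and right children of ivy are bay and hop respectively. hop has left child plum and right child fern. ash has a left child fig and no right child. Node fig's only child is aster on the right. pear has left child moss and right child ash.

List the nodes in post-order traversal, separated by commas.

yew, bay, plum, mint, elm, daisy, reed, fern, hop, ivy, poppy, moss, aster, fig, ash, pear, rye

Post-order visits the left subtree, then the right subtree, then the node.
At rye: go left to ivy.
  At ivy: go left to bay.
    At bay: go left to yew.
      yew is a leaf — visit yew.
    At bay: no right child.
    Visit bay.
  At ivy: go right to hop.
    At hop: go left to plum.
      plum is a leaf — visit plum.
    At hop: go right to fern.
      At fern: go left to mint.
        mint is a leaf — visit mint.
      At fern: go right to reed.
        At reed: go left to elm.
          elm is a leaf — visit elm.
        At reed: go right to daisy.
          daisy is a leaf — visit daisy.
        Visit reed.
      Visit fern.
    Visit hop.
  Visit ivy.
At rye: go right to pear.
  At pear: go left to moss.
    At moss: go left to poppy.
      poppy is a leaf — visit poppy.
    At moss: no right child.
    Visit moss.
  At pear: go right to ash.
    At ash: go left to fig.
      At fig: no left child.
      At fig: go right to aster.
        aster is a leaf — visit aster.
      Visit fig.
    At ash: no right child.
    Visit ash.
  Visit pear.
Visit rye.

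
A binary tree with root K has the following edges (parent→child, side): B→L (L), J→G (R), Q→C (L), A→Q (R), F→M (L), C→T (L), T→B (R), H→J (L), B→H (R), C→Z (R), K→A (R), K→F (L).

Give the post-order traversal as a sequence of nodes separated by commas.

Post-order visits the left subtree, then the right subtree, then the node.
At K: go left to F.
  At F: go left to M.
    M is a leaf — visit M.
  At F: no right child.
  Visit F.
At K: go right to A.
  At A: no left child.
  At A: go right to Q.
    At Q: go left to C.
      At C: go left to T.
        At T: no left child.
        At T: go right to B.
          At B: go left to L.
            L is a leaf — visit L.
          At B: go right to H.
            At H: go left to J.
              At J: no left child.
              At J: go right to G.
                G is a leaf — visit G.
              Visit J.
            At H: no right child.
            Visit H.
          Visit B.
        Visit T.
      At C: go right to Z.
        Z is a leaf — visit Z.
      Visit C.
    At Q: no right child.
    Visit Q.
  Visit A.
Visit K.

M, F, L, G, J, H, B, T, Z, C, Q, A, K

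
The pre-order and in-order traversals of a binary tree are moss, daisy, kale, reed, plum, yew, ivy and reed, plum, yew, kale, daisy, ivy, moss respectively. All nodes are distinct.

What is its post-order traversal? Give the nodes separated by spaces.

The first element of pre-order is the root; it splits in-order into left and right subtrees.
Root moss: left subtree has 6 nodes {reed, plum, yew, kale, daisy, ivy}, right has 0 { }.
  Root daisy: left subtree has 4 nodes {reed, plum, yew, kale}, right has 1 {ivy}.
    Root kale: left subtree has 3 nodes {reed, plum, yew}, right has 0 { }.
      Root reed: left subtree has 0 nodes { }, right has 2 {plum, yew}.
        Root plum: left subtree has 0 nodes { }, right has 1 {yew}.

yew plum reed kale ivy daisy moss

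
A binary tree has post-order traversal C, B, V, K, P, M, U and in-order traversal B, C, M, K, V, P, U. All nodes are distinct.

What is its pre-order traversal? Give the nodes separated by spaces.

The last element of post-order is the root; it splits in-order into left and right subtrees.
Root U: left subtree has 6 nodes {B, C, M, K, V, P}, right has 0 { }.
  Root M: left subtree has 2 nodes {B, C}, right has 3 {K, V, P}.
    Root B: left subtree has 0 nodes { }, right has 1 {C}.
    Root P: left subtree has 2 nodes {K, V}, right has 0 { }.
      Root K: left subtree has 0 nodes { }, right has 1 {V}.

U M B C P K V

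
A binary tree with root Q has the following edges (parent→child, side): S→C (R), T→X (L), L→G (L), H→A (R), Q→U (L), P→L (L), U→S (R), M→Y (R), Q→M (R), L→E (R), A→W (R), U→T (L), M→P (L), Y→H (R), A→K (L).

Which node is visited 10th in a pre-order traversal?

G

Pre-order visits the node, then its left subtree, then its right subtree.
Visit Q.
At Q: go left to U.
  Visit U.
  At U: go left to T.
    Visit T.
    At T: go left to X.
      X is a leaf — visit X.
    At T: no right child.
  At U: go right to S.
    Visit S.
    At S: no left child.
    At S: go right to C.
      C is a leaf — visit C.
At Q: go right to M.
  Visit M.
  At M: go left to P.
    Visit P.
    At P: go left to L.
      Visit L.
      At L: go left to G.
        G is a leaf — visit G.
      At L: go right to E.
        E is a leaf — visit E.
    At P: no right child.
  At M: go right to Y.
    Visit Y.
    At Y: no left child.
    At Y: go right to H.
      Visit H.
      At H: no left child.
      At H: go right to A.
        Visit A.
        At A: go left to K.
          K is a leaf — visit K.
        At A: go right to W.
          W is a leaf — visit W.
Full pre-order sequence: Q, U, T, X, S, C, M, P, L, G, E, Y, H, A, K, W.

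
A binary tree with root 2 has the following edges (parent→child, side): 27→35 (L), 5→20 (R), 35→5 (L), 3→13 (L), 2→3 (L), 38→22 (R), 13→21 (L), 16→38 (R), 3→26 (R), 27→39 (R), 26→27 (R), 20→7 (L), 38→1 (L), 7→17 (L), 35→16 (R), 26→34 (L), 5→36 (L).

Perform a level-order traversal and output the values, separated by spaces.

Level-order visits nodes level by level from the root, left to right within each level.
Level 0: 2
Level 1: 3
Level 2: 13, 26
Level 3: 21, 34, 27
Level 4: 35, 39
Level 5: 5, 16
Level 6: 36, 20, 38
Level 7: 7, 1, 22
Level 8: 17

2 3 13 26 21 34 27 35 39 5 16 36 20 38 7 1 22 17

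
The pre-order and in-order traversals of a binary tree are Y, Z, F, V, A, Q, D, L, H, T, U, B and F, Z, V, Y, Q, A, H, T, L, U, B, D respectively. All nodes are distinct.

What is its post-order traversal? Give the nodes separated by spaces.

The first element of pre-order is the root; it splits in-order into left and right subtrees.
Root Y: left subtree has 3 nodes {F, Z, V}, right has 8 {Q, A, H, T, L, U, B, D}.
  Root Z: left subtree has 1 node {F}, right has 1 {V}.
  Root A: left subtree has 1 node {Q}, right has 6 {H, T, L, U, B, D}.
    Root D: left subtree has 5 nodes {H, T, L, U, B}, right has 0 { }.
      Root L: left subtree has 2 nodes {H, T}, right has 2 {U, B}.
        Root H: left subtree has 0 nodes { }, right has 1 {T}.
        Root U: left subtree has 0 nodes { }, right has 1 {B}.

F V Z Q T H B U L D A Y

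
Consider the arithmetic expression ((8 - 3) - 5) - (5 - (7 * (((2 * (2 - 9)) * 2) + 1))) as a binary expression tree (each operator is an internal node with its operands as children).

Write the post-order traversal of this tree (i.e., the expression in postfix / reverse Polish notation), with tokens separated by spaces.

Post-order on an expression tree gives postfix notation: for each operator, emit left operand, right operand, then the operator.

8 3 - 5 - 5 7 2 2 9 - * 2 * 1 + * - -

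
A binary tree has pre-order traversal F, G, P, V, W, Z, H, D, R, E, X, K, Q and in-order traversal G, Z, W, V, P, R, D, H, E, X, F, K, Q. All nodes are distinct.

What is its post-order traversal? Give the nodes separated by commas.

The first element of pre-order is the root; it splits in-order into left and right subtrees.
Root F: left subtree has 10 nodes {G, Z, W, V, P, R, D, H, E, X}, right has 2 {K, Q}.
  Root G: left subtree has 0 nodes { }, right has 9 {Z, W, V, P, R, D, H, E, X}.
    Root P: left subtree has 3 nodes {Z, W, V}, right has 5 {R, D, H, E, X}.
      Root V: left subtree has 2 nodes {Z, W}, right has 0 { }.
        Root W: left subtree has 1 node {Z}, right has 0 { }.
      Root H: left subtree has 2 nodes {R, D}, right has 2 {E, X}.
        Root D: left subtree has 1 node {R}, right has 0 { }.
        Root E: left subtree has 0 nodes { }, right has 1 {X}.
  Root K: left subtree has 0 nodes { }, right has 1 {Q}.

Z, W, V, R, D, X, E, H, P, G, Q, K, F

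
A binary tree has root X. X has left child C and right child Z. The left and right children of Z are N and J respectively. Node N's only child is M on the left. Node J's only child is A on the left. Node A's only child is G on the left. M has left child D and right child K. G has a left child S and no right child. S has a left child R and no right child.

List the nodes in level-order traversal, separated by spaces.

Level-order visits nodes level by level from the root, left to right within each level.
Level 0: X
Level 1: C, Z
Level 2: N, J
Level 3: M, A
Level 4: D, K, G
Level 5: S
Level 6: R

X C Z N J M A D K G S R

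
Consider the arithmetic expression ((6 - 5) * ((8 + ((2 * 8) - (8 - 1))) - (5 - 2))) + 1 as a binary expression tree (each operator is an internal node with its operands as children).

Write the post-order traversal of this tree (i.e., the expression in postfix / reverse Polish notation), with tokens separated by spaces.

Post-order on an expression tree gives postfix notation: for each operator, emit left operand, right operand, then the operator.

6 5 - 8 2 8 * 8 1 - - + 5 2 - - * 1 +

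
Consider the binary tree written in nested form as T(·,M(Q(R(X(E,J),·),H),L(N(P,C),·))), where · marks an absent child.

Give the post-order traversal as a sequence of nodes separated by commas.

E, J, X, R, H, Q, P, C, N, L, M, T

Post-order visits the left subtree, then the right subtree, then the node.
At T: no left child.
At T: go right to M.
  At M: go left to Q.
    At Q: go left to R.
      At R: go left to X.
        At X: go left to E.
          E is a leaf — visit E.
        At X: go right to J.
          J is a leaf — visit J.
        Visit X.
      At R: no right child.
      Visit R.
    At Q: go right to H.
      H is a leaf — visit H.
    Visit Q.
  At M: go right to L.
    At L: go left to N.
      At N: go left to P.
        P is a leaf — visit P.
      At N: go right to C.
        C is a leaf — visit C.
      Visit N.
    At L: no right child.
    Visit L.
  Visit M.
Visit T.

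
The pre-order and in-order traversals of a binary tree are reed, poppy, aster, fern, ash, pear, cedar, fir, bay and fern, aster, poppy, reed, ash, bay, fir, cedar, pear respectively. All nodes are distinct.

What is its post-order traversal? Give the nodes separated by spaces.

The first element of pre-order is the root; it splits in-order into left and right subtrees.
Root reed: left subtree has 3 nodes {fern, aster, poppy}, right has 5 {ash, bay, fir, cedar, pear}.
  Root poppy: left subtree has 2 nodes {fern, aster}, right has 0 { }.
    Root aster: left subtree has 1 node {fern}, right has 0 { }.
  Root ash: left subtree has 0 nodes { }, right has 4 {bay, fir, cedar, pear}.
    Root pear: left subtree has 3 nodes {bay, fir, cedar}, right has 0 { }.
      Root cedar: left subtree has 2 nodes {bay, fir}, right has 0 { }.
        Root fir: left subtree has 1 node {bay}, right has 0 { }.

fern aster poppy bay fir cedar pear ash reed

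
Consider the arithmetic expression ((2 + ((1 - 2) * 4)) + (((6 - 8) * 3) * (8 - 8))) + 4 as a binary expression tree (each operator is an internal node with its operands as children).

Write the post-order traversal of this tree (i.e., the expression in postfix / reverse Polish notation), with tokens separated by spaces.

Post-order on an expression tree gives postfix notation: for each operator, emit left operand, right operand, then the operator.

2 1 2 - 4 * + 6 8 - 3 * 8 8 - * + 4 +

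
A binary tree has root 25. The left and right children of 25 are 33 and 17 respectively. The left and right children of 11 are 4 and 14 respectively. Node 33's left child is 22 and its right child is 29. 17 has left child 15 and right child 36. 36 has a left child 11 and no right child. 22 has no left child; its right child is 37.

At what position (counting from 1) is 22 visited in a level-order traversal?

4

Level-order visits nodes level by level from the root, left to right within each level.
Level 0: 25
Level 1: 33, 17
Level 2: 22, 29, 15, 36
Level 3: 37, 11
Level 4: 4, 14
Full level-order sequence: 25, 33, 17, 22, 29, 15, 36, 37, 11, 4, 14.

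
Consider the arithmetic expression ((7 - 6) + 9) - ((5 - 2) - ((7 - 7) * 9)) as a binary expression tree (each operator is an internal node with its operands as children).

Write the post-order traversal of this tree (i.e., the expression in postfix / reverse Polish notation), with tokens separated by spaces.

7 6 - 9 + 5 2 - 7 7 - 9 * - -

Post-order on an expression tree gives postfix notation: for each operator, emit left operand, right operand, then the operator.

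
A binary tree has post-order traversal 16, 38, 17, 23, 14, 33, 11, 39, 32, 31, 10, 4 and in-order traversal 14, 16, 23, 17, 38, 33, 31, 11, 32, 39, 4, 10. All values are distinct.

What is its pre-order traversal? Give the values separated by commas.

The last element of post-order is the root; it splits in-order into left and right subtrees.
Root 4: left subtree has 10 nodes {14, 16, 23, 17, 38, 33, 31, 11, 32, 39}, right has 1 {10}.
  Root 31: left subtree has 6 nodes {14, 16, 23, 17, 38, 33}, right has 3 {11, 32, 39}.
    Root 33: left subtree has 5 nodes {14, 16, 23, 17, 38}, right has 0 { }.
      Root 14: left subtree has 0 nodes { }, right has 4 {16, 23, 17, 38}.
        Root 23: left subtree has 1 node {16}, right has 2 {17, 38}.
          Root 17: left subtree has 0 nodes { }, right has 1 {38}.
    Root 32: left subtree has 1 node {11}, right has 1 {39}.

4, 31, 33, 14, 23, 16, 17, 38, 32, 11, 39, 10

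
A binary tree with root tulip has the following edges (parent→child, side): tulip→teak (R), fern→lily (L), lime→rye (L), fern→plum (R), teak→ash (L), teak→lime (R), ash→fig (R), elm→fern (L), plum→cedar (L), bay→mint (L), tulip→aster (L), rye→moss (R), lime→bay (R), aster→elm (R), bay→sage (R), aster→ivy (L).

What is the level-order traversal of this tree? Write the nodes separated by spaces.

tulip aster teak ivy elm ash lime fern fig rye bay lily plum moss mint sage cedar

Level-order visits nodes level by level from the root, left to right within each level.
Level 0: tulip
Level 1: aster, teak
Level 2: ivy, elm, ash, lime
Level 3: fern, fig, rye, bay
Level 4: lily, plum, moss, mint, sage
Level 5: cedar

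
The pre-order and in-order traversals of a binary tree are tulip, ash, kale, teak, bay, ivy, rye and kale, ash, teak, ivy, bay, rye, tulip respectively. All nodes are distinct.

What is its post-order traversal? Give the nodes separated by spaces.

The first element of pre-order is the root; it splits in-order into left and right subtrees.
Root tulip: left subtree has 6 nodes {kale, ash, teak, ivy, bay, rye}, right has 0 { }.
  Root ash: left subtree has 1 node {kale}, right has 4 {teak, ivy, bay, rye}.
    Root teak: left subtree has 0 nodes { }, right has 3 {ivy, bay, rye}.
      Root bay: left subtree has 1 node {ivy}, right has 1 {rye}.

kale ivy rye bay teak ash tulip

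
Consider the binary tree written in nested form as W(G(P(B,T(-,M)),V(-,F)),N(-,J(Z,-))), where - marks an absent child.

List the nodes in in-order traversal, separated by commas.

B, P, T, M, G, V, F, W, N, Z, J

In-order visits the left subtree, then the node, then the right subtree.
At W: go left to G.
  At G: go left to P.
    At P: go left to B.
      B is a leaf — visit B.
    Visit P.
    At P: go right to T.
      At T: no left child.
      Visit T.
      At T: go right to M.
        M is a leaf — visit M.
  Visit G.
  At G: go right to V.
    At V: no left child.
    Visit V.
    At V: go right to F.
      F is a leaf — visit F.
Visit W.
At W: go right to N.
  At N: no left child.
  Visit N.
  At N: go right to J.
    At J: go left to Z.
      Z is a leaf — visit Z.
    Visit J.
    At J: no right child.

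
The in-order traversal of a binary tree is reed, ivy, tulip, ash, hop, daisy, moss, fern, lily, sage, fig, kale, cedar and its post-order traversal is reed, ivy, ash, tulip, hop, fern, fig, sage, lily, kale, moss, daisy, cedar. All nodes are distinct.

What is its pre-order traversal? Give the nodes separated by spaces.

The last element of post-order is the root; it splits in-order into left and right subtrees.
Root cedar: left subtree has 12 nodes {reed, ivy, tulip, ash, hop, daisy, moss, fern, lily, sage, fig, kale}, right has 0 { }.
  Root daisy: left subtree has 5 nodes {reed, ivy, tulip, ash, hop}, right has 6 {moss, fern, lily, sage, fig, kale}.
    Root hop: left subtree has 4 nodes {reed, ivy, tulip, ash}, right has 0 { }.
      Root tulip: left subtree has 2 nodes {reed, ivy}, right has 1 {ash}.
        Root ivy: left subtree has 1 node {reed}, right has 0 { }.
    Root moss: left subtree has 0 nodes { }, right has 5 {fern, lily, sage, fig, kale}.
      Root kale: left subtree has 4 nodes {fern, lily, sage, fig}, right has 0 { }.
        Root lily: left subtree has 1 node {fern}, right has 2 {sage, fig}.
          Root sage: left subtree has 0 nodes { }, right has 1 {fig}.

cedar daisy hop tulip ivy reed ash moss kale lily fern sage fig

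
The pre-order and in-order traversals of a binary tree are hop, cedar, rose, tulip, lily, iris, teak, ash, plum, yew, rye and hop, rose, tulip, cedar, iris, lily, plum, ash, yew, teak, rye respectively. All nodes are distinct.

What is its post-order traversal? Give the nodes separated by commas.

tulip, rose, iris, plum, yew, ash, rye, teak, lily, cedar, hop

The first element of pre-order is the root; it splits in-order into left and right subtrees.
Root hop: left subtree has 0 nodes { }, right has 10 {rose, tulip, cedar, iris, lily, plum, ash, yew, teak, rye}.
  Root cedar: left subtree has 2 nodes {rose, tulip}, right has 7 {iris, lily, plum, ash, yew, teak, rye}.
    Root rose: left subtree has 0 nodes { }, right has 1 {tulip}.
    Root lily: left subtree has 1 node {iris}, right has 5 {plum, ash, yew, teak, rye}.
      Root teak: left subtree has 3 nodes {plum, ash, yew}, right has 1 {rye}.
        Root ash: left subtree has 1 node {plum}, right has 1 {yew}.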